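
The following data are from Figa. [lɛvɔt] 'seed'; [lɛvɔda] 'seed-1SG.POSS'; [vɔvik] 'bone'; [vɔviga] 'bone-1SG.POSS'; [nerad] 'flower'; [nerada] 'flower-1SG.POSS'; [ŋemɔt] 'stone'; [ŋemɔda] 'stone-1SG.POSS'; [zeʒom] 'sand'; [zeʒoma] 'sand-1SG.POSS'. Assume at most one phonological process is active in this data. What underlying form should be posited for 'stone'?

/ŋemɔt/

In [ŋemɔt] and [ŋemɔda] the final segment of 'stone' alternates: [t] ~ [d].
If /d/ were underlying and a rule turned it into [t] in isolation, 'flower' would also alternate; but it has [d] in both [nerad] and [nerada].
The alternation reflects intervocalic voicing: voiceless stops become voiced between vowels. /t/ is underlying.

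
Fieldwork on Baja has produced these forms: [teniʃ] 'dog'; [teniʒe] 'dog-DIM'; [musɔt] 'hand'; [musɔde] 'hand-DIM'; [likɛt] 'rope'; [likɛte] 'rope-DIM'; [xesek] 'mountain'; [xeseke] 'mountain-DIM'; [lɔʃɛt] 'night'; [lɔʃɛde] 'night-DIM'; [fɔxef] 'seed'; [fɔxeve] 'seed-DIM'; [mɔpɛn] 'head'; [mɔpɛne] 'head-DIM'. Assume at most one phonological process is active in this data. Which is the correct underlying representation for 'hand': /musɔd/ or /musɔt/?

In [musɔt] and [musɔde] the final segment of 'hand' alternates: [t] ~ [d].
But 'rope' keeps [t] in both environments ([likɛt], [likɛte]), so there is no rule changing /t/ to [d] before the DIM suffix.
The underlying segment must be /d/; voiced obstruents become voiceless word-finally, yielding [t] there.

/musɔd/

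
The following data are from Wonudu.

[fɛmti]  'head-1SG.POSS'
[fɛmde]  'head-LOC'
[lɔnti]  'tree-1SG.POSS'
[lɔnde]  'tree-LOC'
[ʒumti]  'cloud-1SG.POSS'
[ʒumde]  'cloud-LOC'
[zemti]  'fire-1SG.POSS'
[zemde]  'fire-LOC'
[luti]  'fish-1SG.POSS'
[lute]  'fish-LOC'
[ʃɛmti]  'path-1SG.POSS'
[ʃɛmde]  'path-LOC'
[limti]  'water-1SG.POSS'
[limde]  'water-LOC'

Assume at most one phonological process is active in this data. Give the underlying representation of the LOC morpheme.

/-de/

The LOC suffix surfaces as [-de] and [-te], depending on the final segment of the stem.
By contrast the 1SG.POSS suffix keeps its initial [t] throughout — that segment must be underlying.
So the underlying form is /-de/, and voiced stops become voiceless after a vowel.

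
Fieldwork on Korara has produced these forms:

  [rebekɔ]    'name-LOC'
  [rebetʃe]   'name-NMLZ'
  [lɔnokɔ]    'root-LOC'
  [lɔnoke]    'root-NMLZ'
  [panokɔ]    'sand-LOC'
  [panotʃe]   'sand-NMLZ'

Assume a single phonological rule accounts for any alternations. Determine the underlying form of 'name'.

/rebetʃ/

The root 'name' surfaces as [rebekɔ] and [rebetʃe], with a stem-final [k] ~ [tʃ] alternation.
The stem 'root' ([lɔnokɔ], [lɔnoke]) shows [k] unchanged in both environments, so [k] cannot be basic with [tʃ] derived before the NMLZ suffix.
Therefore /tʃ/ is basic and [k] is derived by depalatalization (palato-alveolar /tʃ/ becomes [k] when no front vowel follows).
The underlying form of 'name' is therefore /rebetʃ/.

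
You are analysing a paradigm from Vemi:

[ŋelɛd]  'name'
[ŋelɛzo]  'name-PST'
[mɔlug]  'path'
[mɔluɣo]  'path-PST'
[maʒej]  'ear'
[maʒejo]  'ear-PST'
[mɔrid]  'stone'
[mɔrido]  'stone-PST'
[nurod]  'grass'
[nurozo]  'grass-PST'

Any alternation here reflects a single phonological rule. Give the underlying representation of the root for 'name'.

'name' shows [d] ~ [z] at the end of the stem ([ŋelɛd] vs [ŋelɛzo]).
Compare 'stone', with invariant [d] in [mɔrid] and [mɔrido]: an analysis with underlying /d/ and a rule producing [z] before the PST suffix would wrongly predict alternation here too.
Therefore /z/ is basic and [d] is derived by word-final hardening (voiced fricatives become stops word-finally).

/ŋelɛz/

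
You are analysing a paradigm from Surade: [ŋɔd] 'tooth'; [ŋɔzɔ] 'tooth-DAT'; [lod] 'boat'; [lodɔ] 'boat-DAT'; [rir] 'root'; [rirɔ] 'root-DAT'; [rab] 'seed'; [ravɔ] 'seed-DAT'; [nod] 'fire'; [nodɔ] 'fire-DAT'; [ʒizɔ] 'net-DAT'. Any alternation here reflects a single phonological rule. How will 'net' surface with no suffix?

'tooth' shows [d] ~ [z] at the end of the stem ([ŋɔd] vs [ŋɔzɔ]).
If /d/ were underlying and a rule turned it into [z] before the DAT suffix, 'fire' would also alternate; but it has [d] in both [nod] and [nodɔ].
The alternation reflects word-final hardening: voiced fricatives become stops word-finally. /z/ is underlying.
From [ʒizɔ] the stem 'net' is /ʒiz/; word-finally this yields [ʒid].

[ʒid]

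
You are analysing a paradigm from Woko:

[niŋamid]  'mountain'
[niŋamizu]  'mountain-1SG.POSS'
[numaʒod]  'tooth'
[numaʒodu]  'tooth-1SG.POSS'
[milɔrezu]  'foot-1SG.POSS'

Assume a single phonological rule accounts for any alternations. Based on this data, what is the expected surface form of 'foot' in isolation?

In [niŋamid] and [niŋamizu] the final segment of 'mountain' alternates: [d] ~ [z].
If /d/ were underlying and a rule turned it into [z] before the 1SG.POSS suffix, 'tooth' would also alternate; but it has [d] in both [numaʒod] and [numaʒodu].
The alternation reflects word-final hardening: voiced fricatives become stops word-finally. /z/ is underlying.
The one attested form of 'foot', [milɔrezu], shows underlying /milɔrez/. Applying the same rule word-finally gives [milɔred].

[milɔred]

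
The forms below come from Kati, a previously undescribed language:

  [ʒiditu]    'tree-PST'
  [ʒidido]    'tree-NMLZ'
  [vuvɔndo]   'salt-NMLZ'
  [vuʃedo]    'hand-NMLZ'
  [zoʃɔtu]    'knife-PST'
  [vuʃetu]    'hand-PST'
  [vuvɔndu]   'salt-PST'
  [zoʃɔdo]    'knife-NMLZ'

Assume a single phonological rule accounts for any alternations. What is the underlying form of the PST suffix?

The PST morpheme has two allomorphs, [-du] and [-tu].
The NMLZ suffix, which begins with [d], is invariant after every stem; so [d] is not altered by any rule here.
The PST suffix is therefore /-tu/ underlyingly, with post-nasal voicing: voiceless stops become voiced after a nasal.

/-tu/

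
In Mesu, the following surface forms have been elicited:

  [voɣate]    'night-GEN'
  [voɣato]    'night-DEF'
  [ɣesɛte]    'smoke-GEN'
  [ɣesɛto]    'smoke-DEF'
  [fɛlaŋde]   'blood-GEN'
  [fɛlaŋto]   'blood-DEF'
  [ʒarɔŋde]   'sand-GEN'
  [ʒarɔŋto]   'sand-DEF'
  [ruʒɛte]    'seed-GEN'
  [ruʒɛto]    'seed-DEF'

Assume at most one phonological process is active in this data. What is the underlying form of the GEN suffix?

/-de/

The GEN morpheme has two allomorphs, [-de] and [-te].
The DEF suffix, which begins with [t], is invariant after every stem; so [t] is not altered by any rule here.
The GEN suffix is therefore /-de/ underlyingly, with post-vocalic devoicing: voiced stops become voiceless after a vowel.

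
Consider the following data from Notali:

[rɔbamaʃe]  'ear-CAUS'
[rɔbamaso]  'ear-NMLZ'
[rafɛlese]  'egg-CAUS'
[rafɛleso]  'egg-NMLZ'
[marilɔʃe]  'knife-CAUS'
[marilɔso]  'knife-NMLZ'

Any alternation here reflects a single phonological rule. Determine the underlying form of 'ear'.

'ear' shows [ʃ] ~ [s] at the end of the stem ([rɔbamaʃe] vs [rɔbamaso]).
But 'egg' keeps [s] in both environments ([rafɛlese], [rafɛleso]), so there is no rule changing /s/ to [ʃ] before the CAUS suffix.
The alternation reflects depalatalization: palato-alveolar /ʃ/ becomes [s] when no front vowel follows. /ʃ/ is underlying.

/rɔbamaʃ/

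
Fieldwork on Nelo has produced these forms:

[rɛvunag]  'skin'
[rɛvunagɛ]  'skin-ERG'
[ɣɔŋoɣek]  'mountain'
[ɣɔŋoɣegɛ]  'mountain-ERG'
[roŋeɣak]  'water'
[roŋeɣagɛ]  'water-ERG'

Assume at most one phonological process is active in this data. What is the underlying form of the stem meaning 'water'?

/roŋeɣak/

'water' shows [k] ~ [g] at the end of the stem ([roŋeɣak] vs [roŋeɣagɛ]).
The stem 'skin' ([rɛvunag], [rɛvunagɛ]) shows [g] unchanged in both environments, so [g] cannot be basic with [k] derived in isolation.
The alternation reflects intervocalic voicing: voiceless stops become voiced between vowels. /k/ is underlying.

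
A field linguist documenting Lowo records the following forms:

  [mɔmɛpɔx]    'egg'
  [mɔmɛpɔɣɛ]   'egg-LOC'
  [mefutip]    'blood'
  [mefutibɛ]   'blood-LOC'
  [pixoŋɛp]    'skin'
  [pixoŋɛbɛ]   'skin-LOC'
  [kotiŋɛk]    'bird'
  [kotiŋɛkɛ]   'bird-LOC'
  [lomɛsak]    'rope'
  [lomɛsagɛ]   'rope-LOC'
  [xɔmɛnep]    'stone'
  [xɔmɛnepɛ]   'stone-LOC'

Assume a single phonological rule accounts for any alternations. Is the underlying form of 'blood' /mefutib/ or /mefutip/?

/mefutib/

The stem for 'blood' ends in [p] in [mefutip] but [b] in [mefutibɛ].
Compare 'stone', with invariant [p] in [xɔmɛnep] and [xɔmɛnepɛ]: an analysis with underlying /p/ and a rule producing [b] before the LOC suffix would wrongly predict alternation here too.
The alternation reflects word-final obstruent devoicing: voiced obstruents become voiceless word-finally. /b/ is underlying.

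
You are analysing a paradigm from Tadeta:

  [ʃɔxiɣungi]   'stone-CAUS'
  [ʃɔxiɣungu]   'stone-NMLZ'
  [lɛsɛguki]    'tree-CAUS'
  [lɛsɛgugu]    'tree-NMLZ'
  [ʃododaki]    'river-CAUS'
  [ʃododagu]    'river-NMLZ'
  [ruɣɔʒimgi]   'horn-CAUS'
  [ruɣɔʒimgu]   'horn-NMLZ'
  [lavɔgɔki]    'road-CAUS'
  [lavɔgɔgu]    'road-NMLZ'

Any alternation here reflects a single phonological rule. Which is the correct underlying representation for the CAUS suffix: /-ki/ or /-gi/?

/-ki/

The CAUS suffix surfaces as [-gi] and [-ki], depending on the final segment of the stem.
By contrast the NMLZ suffix keeps its initial [g] throughout — that segment must be underlying.
The CAUS suffix is therefore /-ki/ underlyingly, with post-nasal voicing: voiceless stops become voiced after a nasal.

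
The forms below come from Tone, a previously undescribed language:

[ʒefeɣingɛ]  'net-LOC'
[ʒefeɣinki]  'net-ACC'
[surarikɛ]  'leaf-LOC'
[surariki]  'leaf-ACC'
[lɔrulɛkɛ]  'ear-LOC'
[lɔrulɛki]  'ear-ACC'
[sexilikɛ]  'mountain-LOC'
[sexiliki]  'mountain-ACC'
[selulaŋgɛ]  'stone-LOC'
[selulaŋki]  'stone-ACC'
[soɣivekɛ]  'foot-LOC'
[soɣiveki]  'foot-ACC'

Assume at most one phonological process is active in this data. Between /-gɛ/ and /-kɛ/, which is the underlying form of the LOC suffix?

The LOC morpheme has two allomorphs, [-gɛ] and [-kɛ].
The ACC suffix, which begins with [k], is invariant after every stem; so [k] is not altered by any rule here.
The LOC suffix is therefore /-gɛ/ underlyingly, with post-vocalic devoicing: voiced stops become voiceless after a vowel.

/-gɛ/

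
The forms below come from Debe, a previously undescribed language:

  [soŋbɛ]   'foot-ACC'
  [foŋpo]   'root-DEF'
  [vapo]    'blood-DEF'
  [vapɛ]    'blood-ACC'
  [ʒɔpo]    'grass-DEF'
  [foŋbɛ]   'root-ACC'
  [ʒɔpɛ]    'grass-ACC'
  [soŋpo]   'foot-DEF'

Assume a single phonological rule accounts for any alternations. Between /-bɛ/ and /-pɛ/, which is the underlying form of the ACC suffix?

/-bɛ/

The ACC morpheme has two allomorphs, [-bɛ] and [-pɛ].
The DEF suffix, which begins with [p], is invariant after every stem; so [p] is not altered by any rule here.
The ACC suffix is therefore /-bɛ/ underlyingly, with post-vocalic devoicing: voiced stops become voiceless after a vowel.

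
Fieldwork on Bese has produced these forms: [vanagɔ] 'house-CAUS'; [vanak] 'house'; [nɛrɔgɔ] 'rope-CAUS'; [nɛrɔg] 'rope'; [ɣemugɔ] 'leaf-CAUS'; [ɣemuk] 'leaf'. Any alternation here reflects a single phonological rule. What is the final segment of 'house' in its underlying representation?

The stem for 'house' ends in [g] in [vanagɔ] but [k] in [vanak].
If /g/ were underlying and a rule turned it into [k] in isolation, 'rope' would also alternate; but it has [g] in both [nɛrɔgɔ] and [nɛrɔg].
Therefore /k/ is basic and [g] is derived by intervocalic voicing (voiceless stops become voiced between vowels).

/k/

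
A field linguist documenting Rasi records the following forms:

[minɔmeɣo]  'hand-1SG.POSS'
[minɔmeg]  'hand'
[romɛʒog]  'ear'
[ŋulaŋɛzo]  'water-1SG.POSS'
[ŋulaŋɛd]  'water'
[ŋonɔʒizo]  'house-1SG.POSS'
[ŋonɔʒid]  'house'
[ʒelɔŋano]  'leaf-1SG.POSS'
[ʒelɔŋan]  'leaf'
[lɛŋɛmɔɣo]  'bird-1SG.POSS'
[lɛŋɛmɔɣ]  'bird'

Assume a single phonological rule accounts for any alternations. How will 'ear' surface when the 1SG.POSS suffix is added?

[romɛʒoɣo]

The root 'hand' surfaces as [minɔmeɣo] and [minɔmeg], with a stem-final [ɣ] ~ [g] alternation.
If /ɣ/ were underlying and a rule turned it into [g] in isolation, 'bird' would also alternate; but it has [ɣ] in both [lɛŋɛmɔɣo] and [lɛŋɛmɔɣ].
The underlying segment must be /g/; voiced stops become fricatives between vowels, yielding [ɣ] there.
From [romɛʒog] the stem 'ear' is /romɛʒog/; between vowels this yields [romɛʒoɣo].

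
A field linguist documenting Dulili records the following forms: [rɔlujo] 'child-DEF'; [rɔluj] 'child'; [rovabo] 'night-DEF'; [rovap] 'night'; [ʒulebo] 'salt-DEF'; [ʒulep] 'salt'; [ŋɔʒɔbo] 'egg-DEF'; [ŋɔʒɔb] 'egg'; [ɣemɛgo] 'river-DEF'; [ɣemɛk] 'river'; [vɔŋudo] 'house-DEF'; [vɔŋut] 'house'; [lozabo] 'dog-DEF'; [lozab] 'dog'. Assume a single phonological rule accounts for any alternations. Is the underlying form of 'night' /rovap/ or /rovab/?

/rovap/

The stem for 'night' ends in [b] in [rovabo] but [p] in [rovap].
But 'dog' keeps [b] in both environments ([lozabo], [lozab]), so there is no rule changing /b/ to [p] in isolation.
The underlying segment must be /p/; voiceless stops become voiced between vowels, yielding [b] there.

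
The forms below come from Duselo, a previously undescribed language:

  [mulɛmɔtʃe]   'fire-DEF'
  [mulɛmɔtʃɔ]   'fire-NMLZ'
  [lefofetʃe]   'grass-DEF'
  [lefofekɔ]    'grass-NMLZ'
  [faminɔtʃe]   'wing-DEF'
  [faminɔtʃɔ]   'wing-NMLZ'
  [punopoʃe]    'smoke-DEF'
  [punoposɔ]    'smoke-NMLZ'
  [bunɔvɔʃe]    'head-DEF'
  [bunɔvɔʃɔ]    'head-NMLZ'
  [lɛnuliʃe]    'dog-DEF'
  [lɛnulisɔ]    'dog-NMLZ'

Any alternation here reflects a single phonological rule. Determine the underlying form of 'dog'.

/lɛnulis/

'dog' shows [ʃ] ~ [s] at the end of the stem ([lɛnuliʃe] vs [lɛnulisɔ]).
If /ʃ/ were underlying and a rule turned it into [s] before the NMLZ suffix, 'head' would also alternate; but it has [ʃ] in both [bunɔvɔʃe] and [bunɔvɔʃɔ].
The underlying segment must be /s/; /k/ and /s/ become palato-alveolar [tʃ] and [ʃ] before a front vowel, yielding [ʃ] there.
So 'dog' = /lɛnulis/.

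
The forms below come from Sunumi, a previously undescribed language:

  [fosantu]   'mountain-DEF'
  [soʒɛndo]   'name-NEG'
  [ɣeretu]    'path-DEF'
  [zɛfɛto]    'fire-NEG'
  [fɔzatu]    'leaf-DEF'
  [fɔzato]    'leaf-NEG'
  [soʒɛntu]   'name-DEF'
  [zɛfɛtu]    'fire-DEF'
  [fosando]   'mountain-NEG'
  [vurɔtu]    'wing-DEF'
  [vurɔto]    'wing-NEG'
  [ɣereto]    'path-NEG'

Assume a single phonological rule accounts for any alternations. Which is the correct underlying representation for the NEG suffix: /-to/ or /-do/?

The NEG morpheme has two allomorphs, [-do] and [-to].
The DEF suffix, which begins with [t], is invariant after every stem; so [t] is not altered by any rule here.
So the underlying form is /-do/, and voiced stops become voiceless after a vowel.

/-do/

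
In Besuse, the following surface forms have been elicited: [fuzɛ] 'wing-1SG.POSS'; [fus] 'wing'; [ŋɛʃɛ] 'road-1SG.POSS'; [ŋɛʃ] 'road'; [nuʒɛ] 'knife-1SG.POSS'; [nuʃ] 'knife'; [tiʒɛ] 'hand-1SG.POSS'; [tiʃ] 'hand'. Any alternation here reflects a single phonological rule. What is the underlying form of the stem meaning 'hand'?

/tiʒ/

The stem for 'hand' ends in [ʒ] in [tiʒɛ] but [ʃ] in [tiʃ].
Compare 'road', with invariant [ʃ] in [ŋɛʃɛ] and [ŋɛʃ]: an analysis with underlying /ʃ/ and a rule producing [ʒ] before the 1SG.POSS suffix would wrongly predict alternation here too.
The underlying segment must be /ʒ/; voiced obstruents become voiceless word-finally, yielding [ʃ] there.
The underlying form of 'hand' is therefore /tiʒ/.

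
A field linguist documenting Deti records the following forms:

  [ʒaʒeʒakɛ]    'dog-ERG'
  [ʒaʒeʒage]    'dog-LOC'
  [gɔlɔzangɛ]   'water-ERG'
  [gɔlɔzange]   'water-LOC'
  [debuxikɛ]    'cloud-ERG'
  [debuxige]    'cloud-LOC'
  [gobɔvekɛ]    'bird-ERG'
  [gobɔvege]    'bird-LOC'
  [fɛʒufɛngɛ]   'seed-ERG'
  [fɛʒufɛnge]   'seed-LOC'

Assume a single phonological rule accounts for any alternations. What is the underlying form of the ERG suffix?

/-kɛ/

The ERG morpheme has two allomorphs, [-gɛ] and [-kɛ].
By contrast the LOC suffix keeps its initial [g] throughout — that segment must be underlying.
The ERG suffix is therefore /-kɛ/ underlyingly, with post-nasal voicing: voiceless stops become voiced after a nasal.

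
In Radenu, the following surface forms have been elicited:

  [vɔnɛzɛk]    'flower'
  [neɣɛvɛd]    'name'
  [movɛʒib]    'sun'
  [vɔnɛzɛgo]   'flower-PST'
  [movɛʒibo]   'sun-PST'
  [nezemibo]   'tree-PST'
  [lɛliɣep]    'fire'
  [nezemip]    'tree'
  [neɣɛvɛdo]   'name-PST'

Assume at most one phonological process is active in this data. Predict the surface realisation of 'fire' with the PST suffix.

The root 'tree' surfaces as [nezemibo] and [nezemip], with a stem-final [b] ~ [p] alternation.
The stem 'sun' ([movɛʒibo], [movɛʒib]) shows [b] unchanged in both environments, so [b] cannot be basic with [p] derived in isolation.
So /p/ is underlying, and a rule of intervocalic voicing — voiceless stops become voiced between vowels — gives [b].
The one attested form of 'fire', [lɛliɣep], shows underlying /lɛliɣep/. Applying the same rule between vowels gives [lɛliɣebo].

[lɛliɣebo]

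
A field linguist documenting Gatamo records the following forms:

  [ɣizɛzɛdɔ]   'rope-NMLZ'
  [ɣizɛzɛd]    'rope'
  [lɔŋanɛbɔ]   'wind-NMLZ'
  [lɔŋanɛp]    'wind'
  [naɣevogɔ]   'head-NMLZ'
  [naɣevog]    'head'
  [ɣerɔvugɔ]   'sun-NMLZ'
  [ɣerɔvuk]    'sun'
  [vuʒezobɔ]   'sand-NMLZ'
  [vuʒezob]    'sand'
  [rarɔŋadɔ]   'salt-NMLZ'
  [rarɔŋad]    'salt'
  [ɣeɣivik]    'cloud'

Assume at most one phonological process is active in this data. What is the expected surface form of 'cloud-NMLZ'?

[ɣeɣivigɔ]

The stem for 'sun' ends in [g] in [ɣerɔvugɔ] but [k] in [ɣerɔvuk].
The stem 'head' ([naɣevogɔ], [naɣevog]) shows [g] unchanged in both environments, so [g] cannot be basic with [k] derived in isolation.
The alternation reflects intervocalic voicing: voiceless stops become voiced between vowels. /k/ is underlying.
The one attested form of 'cloud', [ɣeɣivik], shows underlying /ɣeɣivik/. Applying the same rule between vowels gives [ɣeɣivigɔ].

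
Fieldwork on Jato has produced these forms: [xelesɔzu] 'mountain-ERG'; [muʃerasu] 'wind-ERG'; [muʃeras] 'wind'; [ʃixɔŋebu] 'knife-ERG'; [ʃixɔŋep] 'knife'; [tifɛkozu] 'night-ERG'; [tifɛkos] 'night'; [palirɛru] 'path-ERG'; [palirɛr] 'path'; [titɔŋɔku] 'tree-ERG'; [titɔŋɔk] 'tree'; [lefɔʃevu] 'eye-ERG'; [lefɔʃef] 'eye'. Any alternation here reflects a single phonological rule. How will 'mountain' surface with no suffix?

[xelesɔs]

In [tifɛkozu] and [tifɛkos] the final segment of 'night' alternates: [z] ~ [s].
Compare 'wind', with invariant [s] in [muʃerasu] and [muʃeras]: an analysis with underlying /s/ and a rule producing [z] before the ERG suffix would wrongly predict alternation here too.
Therefore /z/ is basic and [s] is derived by word-final obstruent devoicing (voiced obstruents become voiceless word-finally).
The one attested form of 'mountain', [xelesɔzu], shows underlying /xelesɔz/. Applying the same rule word-finally gives [xelesɔs].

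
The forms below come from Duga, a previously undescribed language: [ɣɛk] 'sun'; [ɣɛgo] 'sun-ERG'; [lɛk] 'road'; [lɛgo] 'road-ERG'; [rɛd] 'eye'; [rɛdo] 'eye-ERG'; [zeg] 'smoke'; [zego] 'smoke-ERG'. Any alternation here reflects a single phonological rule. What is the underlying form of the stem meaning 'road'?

The stem for 'road' ends in [k] in [lɛk] but [g] in [lɛgo].
Compare 'smoke', with invariant [g] in [zeg] and [zego]: an analysis with underlying /g/ and a rule producing [k] in isolation would wrongly predict alternation here too.
The alternation reflects intervocalic voicing: voiceless stops become voiced between vowels. /k/ is underlying.
So 'road' = /lɛk/.

/lɛk/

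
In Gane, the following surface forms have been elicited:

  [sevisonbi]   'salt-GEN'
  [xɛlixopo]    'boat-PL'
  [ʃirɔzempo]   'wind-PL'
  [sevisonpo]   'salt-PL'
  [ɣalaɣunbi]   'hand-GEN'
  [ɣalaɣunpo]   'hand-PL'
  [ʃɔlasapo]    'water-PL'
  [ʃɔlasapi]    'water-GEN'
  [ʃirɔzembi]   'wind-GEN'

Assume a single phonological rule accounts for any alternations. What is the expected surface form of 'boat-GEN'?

The GEN morpheme has two allomorphs, [-bi] and [-pi].
The PL suffix, which begins with [p], is invariant after every stem; so [p] is not altered by any rule here.
The GEN suffix is therefore /-bi/ underlyingly, with post-vocalic devoicing: voiced stops become voiceless after a vowel.
After 'boat', which ends in a vowel, the suffix surfaces as [-pi], giving [xɛlixopi].

[xɛlixopi]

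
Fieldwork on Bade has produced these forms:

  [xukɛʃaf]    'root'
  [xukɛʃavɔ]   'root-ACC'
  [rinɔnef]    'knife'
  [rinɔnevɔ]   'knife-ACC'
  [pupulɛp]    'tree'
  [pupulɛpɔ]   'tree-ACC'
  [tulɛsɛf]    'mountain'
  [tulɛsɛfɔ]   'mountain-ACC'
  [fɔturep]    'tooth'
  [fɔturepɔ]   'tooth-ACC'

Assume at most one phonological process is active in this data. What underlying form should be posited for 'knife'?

'knife' shows [f] ~ [v] at the end of the stem ([rinɔnef] vs [rinɔnevɔ]).
Compare 'mountain', with invariant [f] in [tulɛsɛf] and [tulɛsɛfɔ]: an analysis with underlying /f/ and a rule producing [v] before the ACC suffix would wrongly predict alternation here too.
Therefore /v/ is basic and [f] is derived by word-final obstruent devoicing (voiced obstruents become voiceless word-finally).

/rinɔnev/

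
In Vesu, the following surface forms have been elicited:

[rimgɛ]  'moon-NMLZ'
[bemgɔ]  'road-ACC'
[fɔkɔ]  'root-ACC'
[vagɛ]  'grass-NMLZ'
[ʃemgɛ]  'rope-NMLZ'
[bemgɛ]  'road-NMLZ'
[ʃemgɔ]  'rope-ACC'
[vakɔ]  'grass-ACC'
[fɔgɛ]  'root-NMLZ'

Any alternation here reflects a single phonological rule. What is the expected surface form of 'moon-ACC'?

The ACC suffix surfaces as [-gɔ] and [-kɔ], depending on the final segment of the stem.
By contrast the NMLZ suffix keeps its initial [g] throughout — that segment must be underlying.
The ACC suffix is therefore /-kɔ/ underlyingly, with post-nasal voicing: voiceless stops become voiced after a nasal.
After 'moon', which ends in a nasal, the suffix surfaces as [-gɔ], giving [rimgɔ].

[rimgɔ]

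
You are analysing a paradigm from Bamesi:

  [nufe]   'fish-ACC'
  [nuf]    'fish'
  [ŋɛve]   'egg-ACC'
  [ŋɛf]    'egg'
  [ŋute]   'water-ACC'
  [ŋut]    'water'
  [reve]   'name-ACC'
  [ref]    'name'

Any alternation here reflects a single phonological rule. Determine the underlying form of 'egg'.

/ŋɛv/

'egg' shows [v] ~ [f] at the end of the stem ([ŋɛve] vs [ŋɛf]).
Compare 'fish', with invariant [f] in [nufe] and [nuf]: an analysis with underlying /f/ and a rule producing [v] before the ACC suffix would wrongly predict alternation here too.
Therefore /v/ is basic and [f] is derived by word-final obstruent devoicing (voiced obstruents become voiceless word-finally).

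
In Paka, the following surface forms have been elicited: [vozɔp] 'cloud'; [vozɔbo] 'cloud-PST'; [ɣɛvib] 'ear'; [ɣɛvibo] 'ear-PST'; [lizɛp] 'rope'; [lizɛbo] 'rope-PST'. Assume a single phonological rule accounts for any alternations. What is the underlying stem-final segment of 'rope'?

The stem for 'rope' ends in [p] in [lizɛp] but [b] in [lizɛbo].
The stem 'ear' ([ɣɛvib], [ɣɛvibo]) shows [b] unchanged in both environments, so [b] cannot be basic with [p] derived in isolation.
So /p/ is underlying, and a rule of intervocalic voicing — voiceless stops become voiced between vowels — gives [b].

/p/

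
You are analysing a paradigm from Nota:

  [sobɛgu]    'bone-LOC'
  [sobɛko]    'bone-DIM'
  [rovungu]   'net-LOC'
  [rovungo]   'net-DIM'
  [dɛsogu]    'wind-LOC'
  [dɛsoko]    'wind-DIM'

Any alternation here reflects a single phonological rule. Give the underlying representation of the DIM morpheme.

The DIM morpheme has two allomorphs, [-go] and [-ko].
The LOC suffix, which begins with [g], is invariant after every stem; so [g] is not altered by any rule here.
The DIM suffix is therefore /-ko/ underlyingly, with post-nasal voicing: voiceless stops become voiced after a nasal.

/-ko/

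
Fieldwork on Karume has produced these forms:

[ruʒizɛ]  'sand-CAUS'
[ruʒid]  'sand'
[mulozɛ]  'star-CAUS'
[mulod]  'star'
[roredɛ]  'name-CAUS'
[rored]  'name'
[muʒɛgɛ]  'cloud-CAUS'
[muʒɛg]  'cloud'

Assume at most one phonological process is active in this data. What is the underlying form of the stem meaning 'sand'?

The stem for 'sand' ends in [z] in [ruʒizɛ] but [d] in [ruʒid].
Compare 'name', with invariant [d] in [roredɛ] and [rored]: an analysis with underlying /d/ and a rule producing [z] before the CAUS suffix would wrongly predict alternation here too.
The alternation reflects word-final hardening: voiced fricatives become stops word-finally. /z/ is underlying.
The underlying form of 'sand' is therefore /ruʒiz/.

/ruʒiz/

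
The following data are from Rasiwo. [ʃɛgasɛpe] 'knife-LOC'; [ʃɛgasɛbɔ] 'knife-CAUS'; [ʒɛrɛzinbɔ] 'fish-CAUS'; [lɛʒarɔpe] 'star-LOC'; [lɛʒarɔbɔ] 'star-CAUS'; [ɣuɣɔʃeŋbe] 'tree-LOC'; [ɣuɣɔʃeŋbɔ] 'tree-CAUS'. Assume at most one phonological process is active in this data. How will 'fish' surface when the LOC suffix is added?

[ʒɛrɛzinbe]

The LOC morpheme has two allomorphs, [-be] and [-pe].
By contrast the CAUS suffix keeps its initial [b] throughout — that segment must be underlying.
So the underlying form is /-pe/, and voiceless stops become voiced after a nasal.
After 'fish', which ends in a nasal, the suffix surfaces as [-be], giving [ʒɛrɛzinbe].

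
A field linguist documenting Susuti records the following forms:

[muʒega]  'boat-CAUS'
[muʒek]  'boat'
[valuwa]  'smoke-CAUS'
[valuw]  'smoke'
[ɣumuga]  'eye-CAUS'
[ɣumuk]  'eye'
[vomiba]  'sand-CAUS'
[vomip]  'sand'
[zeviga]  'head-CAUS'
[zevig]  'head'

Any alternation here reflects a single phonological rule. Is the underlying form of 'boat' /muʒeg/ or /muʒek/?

/muʒek/

The root 'boat' surfaces as [muʒega] and [muʒek], with a stem-final [g] ~ [k] alternation.
The stem 'head' ([zeviga], [zevig]) shows [g] unchanged in both environments, so [g] cannot be basic with [k] derived in isolation.
The alternation reflects intervocalic voicing: voiceless stops become voiced between vowels. /k/ is underlying.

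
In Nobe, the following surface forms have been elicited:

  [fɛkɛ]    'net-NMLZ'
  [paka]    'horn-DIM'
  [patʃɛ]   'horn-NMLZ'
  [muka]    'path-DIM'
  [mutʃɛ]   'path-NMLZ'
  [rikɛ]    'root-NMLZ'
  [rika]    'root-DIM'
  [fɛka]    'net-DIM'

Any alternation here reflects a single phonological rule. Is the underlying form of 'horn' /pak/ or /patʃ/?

The stem for 'horn' ends in [tʃ] in [patʃɛ] but [k] in [paka].
If /k/ were underlying and a rule turned it into [tʃ] before the NMLZ suffix, 'net' would also alternate; but it has [k] in both [fɛkɛ] and [fɛka].
The alternation reflects depalatalization: palato-alveolar /tʃ/ becomes [k] when no front vowel follows. /tʃ/ is underlying.

/patʃ/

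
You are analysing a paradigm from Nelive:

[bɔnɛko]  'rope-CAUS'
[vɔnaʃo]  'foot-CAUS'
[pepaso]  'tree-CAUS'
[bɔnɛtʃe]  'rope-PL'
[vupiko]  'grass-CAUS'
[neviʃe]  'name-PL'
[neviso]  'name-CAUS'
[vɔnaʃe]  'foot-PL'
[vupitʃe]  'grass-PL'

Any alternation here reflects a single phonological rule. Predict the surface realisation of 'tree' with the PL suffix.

[pepaʃe]

The stem for 'name' ends in [ʃ] in [neviʃe] but [s] in [neviso].
The stem 'foot' ([vɔnaʃe], [vɔnaʃo]) shows [ʃ] unchanged in both environments, so [ʃ] cannot be basic with [s] derived before the CAUS suffix.
So /s/ is underlying, and a rule of palatalization before a front vowel — /k/ and /s/ become palato-alveolar [tʃ] and [ʃ] before a front vowel — gives [ʃ].
The one attested form of 'tree', [pepaso], shows underlying /pepas/. Applying the same rule before a front vowel gives [pepaʃe].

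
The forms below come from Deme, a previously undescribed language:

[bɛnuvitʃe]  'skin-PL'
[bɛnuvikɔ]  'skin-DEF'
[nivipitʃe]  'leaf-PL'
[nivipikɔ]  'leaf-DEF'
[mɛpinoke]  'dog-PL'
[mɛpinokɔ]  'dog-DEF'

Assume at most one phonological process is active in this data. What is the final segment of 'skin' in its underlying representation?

In [bɛnuvitʃe] and [bɛnuvikɔ] the final segment of 'skin' alternates: [tʃ] ~ [k].
The stem 'dog' ([mɛpinoke], [mɛpinokɔ]) shows [k] unchanged in both environments, so [k] cannot be basic with [tʃ] derived before the PL suffix.
So /tʃ/ is underlying, and a rule of depalatalization — palato-alveolar /tʃ/ becomes [k] when no front vowel follows — gives [k].

/tʃ/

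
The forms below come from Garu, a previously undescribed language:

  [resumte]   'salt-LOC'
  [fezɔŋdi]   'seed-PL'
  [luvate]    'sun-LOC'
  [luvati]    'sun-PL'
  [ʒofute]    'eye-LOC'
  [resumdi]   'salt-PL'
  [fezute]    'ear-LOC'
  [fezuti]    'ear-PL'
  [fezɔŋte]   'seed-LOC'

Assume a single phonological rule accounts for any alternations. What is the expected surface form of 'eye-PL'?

[ʒofuti]

The PL suffix surfaces as [-di] and [-ti], depending on the final segment of the stem.
By contrast the LOC suffix keeps its initial [t] throughout — that segment must be underlying.
So the underlying form is /-di/, and voiced stops become voiceless after a vowel.
After 'eye', which ends in a vowel, the suffix surfaces as [-ti], giving [ʒofuti].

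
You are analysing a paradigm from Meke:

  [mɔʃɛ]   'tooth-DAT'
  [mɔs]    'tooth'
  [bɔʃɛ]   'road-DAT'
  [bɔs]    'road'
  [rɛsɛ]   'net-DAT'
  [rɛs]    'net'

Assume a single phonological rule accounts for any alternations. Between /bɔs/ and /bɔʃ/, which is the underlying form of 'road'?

/bɔʃ/

The stem for 'road' ends in [ʃ] in [bɔʃɛ] but [s] in [bɔs].
But 'net' keeps [s] in both environments ([rɛsɛ], [rɛs]), so there is no rule changing /s/ to [ʃ] before the DAT suffix.
So /ʃ/ is underlying, and a rule of depalatalization — palato-alveolar /ʃ/ becomes [s] when no front vowel follows — gives [s].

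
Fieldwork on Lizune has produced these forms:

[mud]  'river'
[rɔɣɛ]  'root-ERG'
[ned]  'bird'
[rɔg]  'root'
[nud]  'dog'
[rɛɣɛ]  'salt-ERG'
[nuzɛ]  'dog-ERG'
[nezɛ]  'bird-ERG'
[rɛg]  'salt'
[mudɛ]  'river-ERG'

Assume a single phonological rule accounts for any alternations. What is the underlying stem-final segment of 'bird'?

In [nezɛ] and [ned] the final segment of 'bird' alternates: [z] ~ [d].
The stem 'river' ([mudɛ], [mud]) shows [d] unchanged in both environments, so [d] cannot be basic with [z] derived before the ERG suffix.
Therefore /z/ is basic and [d] is derived by word-final hardening (voiced fricatives become stops word-finally).

/z/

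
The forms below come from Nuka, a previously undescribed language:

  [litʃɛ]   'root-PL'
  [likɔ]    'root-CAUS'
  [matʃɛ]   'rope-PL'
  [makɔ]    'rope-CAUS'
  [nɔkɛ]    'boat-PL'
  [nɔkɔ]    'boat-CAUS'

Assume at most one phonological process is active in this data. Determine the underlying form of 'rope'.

/matʃ/

The root 'rope' surfaces as [matʃɛ] and [makɔ], with a stem-final [tʃ] ~ [k] alternation.
The stem 'boat' ([nɔkɛ], [nɔkɔ]) shows [k] unchanged in both environments, so [k] cannot be basic with [tʃ] derived before the PL suffix.
The underlying segment must be /tʃ/; palato-alveolar /tʃ/ becomes [k] when no front vowel follows, yielding [k] there.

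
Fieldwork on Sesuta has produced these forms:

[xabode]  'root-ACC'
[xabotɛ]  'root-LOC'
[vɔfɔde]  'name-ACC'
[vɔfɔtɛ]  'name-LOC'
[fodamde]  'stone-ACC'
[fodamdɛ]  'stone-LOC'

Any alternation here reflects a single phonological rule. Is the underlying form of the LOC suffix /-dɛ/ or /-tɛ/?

The LOC suffix surfaces as [-dɛ] and [-tɛ], depending on the final segment of the stem.
The ACC suffix, which begins with [d], is invariant after every stem; so [d] is not altered by any rule here.
The LOC suffix is therefore /-tɛ/ underlyingly, with post-nasal voicing: voiceless stops become voiced after a nasal.

/-tɛ/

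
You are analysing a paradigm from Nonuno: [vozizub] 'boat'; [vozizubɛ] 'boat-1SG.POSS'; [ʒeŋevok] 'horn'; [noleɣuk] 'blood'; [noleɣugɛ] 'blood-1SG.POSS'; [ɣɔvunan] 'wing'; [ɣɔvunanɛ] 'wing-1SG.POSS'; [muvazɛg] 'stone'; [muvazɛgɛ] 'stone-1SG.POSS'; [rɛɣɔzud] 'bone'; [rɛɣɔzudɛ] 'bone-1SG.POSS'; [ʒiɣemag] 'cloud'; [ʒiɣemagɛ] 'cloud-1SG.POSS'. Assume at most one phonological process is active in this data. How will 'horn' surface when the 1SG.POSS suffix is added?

[ʒeŋevogɛ]

The stem for 'blood' ends in [k] in [noleɣuk] but [g] in [noleɣugɛ].
Compare 'stone', with invariant [g] in [muvazɛg] and [muvazɛgɛ]: an analysis with underlying /g/ and a rule producing [k] in isolation would wrongly predict alternation here too.
Therefore /k/ is basic and [g] is derived by intervocalic voicing (voiceless stops become voiced between vowels).
The one attested form of 'horn', [ʒeŋevok], shows underlying /ʒeŋevok/. Applying the same rule between vowels gives [ʒeŋevogɛ].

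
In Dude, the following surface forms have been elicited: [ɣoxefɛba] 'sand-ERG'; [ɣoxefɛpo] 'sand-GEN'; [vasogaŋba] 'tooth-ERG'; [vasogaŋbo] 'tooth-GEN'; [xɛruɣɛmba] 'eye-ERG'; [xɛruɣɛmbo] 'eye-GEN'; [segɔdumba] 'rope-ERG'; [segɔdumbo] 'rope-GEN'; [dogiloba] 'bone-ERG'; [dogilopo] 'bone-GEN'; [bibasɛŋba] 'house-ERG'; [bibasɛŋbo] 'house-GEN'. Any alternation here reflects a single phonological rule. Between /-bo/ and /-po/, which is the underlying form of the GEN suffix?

/-po/

The GEN suffix surfaces as [-bo] and [-po], depending on the final segment of the stem.
By contrast the ERG suffix keeps its initial [b] throughout — that segment must be underlying.
The GEN suffix is therefore /-po/ underlyingly, with post-nasal voicing: voiceless stops become voiced after a nasal.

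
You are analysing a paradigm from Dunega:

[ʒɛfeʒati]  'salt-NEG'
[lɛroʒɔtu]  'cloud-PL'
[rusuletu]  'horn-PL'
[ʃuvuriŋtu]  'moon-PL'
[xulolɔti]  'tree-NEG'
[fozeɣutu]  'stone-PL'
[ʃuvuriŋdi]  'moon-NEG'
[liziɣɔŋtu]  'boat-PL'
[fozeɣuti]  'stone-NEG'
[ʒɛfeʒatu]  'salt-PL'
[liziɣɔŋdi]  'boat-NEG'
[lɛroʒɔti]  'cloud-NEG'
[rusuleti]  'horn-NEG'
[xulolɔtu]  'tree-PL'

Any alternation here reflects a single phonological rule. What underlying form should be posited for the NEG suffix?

/-di/

The NEG morpheme has two allomorphs, [-di] and [-ti].
By contrast the PL suffix keeps its initial [t] throughout — that segment must be underlying.
The NEG suffix is therefore /-di/ underlyingly, with post-vocalic devoicing: voiced stops become voiceless after a vowel.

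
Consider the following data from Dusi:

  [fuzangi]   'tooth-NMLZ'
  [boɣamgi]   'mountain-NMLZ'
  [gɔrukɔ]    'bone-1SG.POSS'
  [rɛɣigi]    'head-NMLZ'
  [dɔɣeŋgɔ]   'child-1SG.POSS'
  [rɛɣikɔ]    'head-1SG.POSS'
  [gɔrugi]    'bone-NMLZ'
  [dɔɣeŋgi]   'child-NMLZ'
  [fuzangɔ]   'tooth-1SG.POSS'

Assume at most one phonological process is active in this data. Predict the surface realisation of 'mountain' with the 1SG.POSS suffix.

[boɣamgɔ]

The 1SG.POSS suffix surfaces as [-gɔ] and [-kɔ], depending on the final segment of the stem.
The NMLZ suffix, which begins with [g], is invariant after every stem; so [g] is not altered by any rule here.
The 1SG.POSS suffix is therefore /-kɔ/ underlyingly, with post-nasal voicing: voiceless stops become voiced after a nasal.
After 'mountain', which ends in a nasal, the suffix surfaces as [-gɔ], giving [boɣamgɔ].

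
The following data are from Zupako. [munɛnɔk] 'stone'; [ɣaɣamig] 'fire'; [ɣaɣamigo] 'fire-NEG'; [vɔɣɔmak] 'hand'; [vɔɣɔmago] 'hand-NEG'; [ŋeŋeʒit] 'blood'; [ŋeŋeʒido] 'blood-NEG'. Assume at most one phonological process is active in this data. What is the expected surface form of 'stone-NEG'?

In [vɔɣɔmak] and [vɔɣɔmago] the final segment of 'hand' alternates: [k] ~ [g].
Compare 'fire', with invariant [g] in [ɣaɣamig] and [ɣaɣamigo]: an analysis with underlying /g/ and a rule producing [k] in isolation would wrongly predict alternation here too.
The alternation reflects intervocalic voicing: voiceless stops become voiced between vowels. /k/ is underlying.
From [munɛnɔk] the stem 'stone' is /munɛnɔk/; between vowels this yields [munɛnɔgo].

[munɛnɔgo]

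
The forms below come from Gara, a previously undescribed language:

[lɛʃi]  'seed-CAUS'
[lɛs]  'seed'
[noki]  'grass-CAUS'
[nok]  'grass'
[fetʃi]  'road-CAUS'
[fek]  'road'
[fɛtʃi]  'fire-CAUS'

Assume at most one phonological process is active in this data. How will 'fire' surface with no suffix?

'road' shows [tʃ] ~ [k] at the end of the stem ([fetʃi] vs [fek]).
If /k/ were underlying and a rule turned it into [tʃ] before the CAUS suffix, 'grass' would also alternate; but it has [k] in both [noki] and [nok].
Therefore /tʃ/ is basic and [k] is derived by depalatalization (palato-alveolar /tʃ/ and /ʃ/ become [k] and [s] when no front vowel follows).
The one attested form of 'fire', [fɛtʃi], shows underlying /fɛtʃ/. Applying the same rule when no front vowel follows gives [fɛk].

[fɛk]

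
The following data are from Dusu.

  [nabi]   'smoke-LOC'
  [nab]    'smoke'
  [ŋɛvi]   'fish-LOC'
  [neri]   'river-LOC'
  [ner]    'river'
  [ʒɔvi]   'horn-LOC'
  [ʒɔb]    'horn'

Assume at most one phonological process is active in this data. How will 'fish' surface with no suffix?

[ŋɛb]

In [ʒɔvi] and [ʒɔb] the final segment of 'horn' alternates: [v] ~ [b].
If /b/ were underlying and a rule turned it into [v] before the LOC suffix, 'smoke' would also alternate; but it has [b] in both [nabi] and [nab].
The alternation reflects word-final hardening: voiced fricatives become stops word-finally. /v/ is underlying.
From [ŋɛvi] the stem 'fish' is /ŋɛv/; word-finally this yields [ŋɛb].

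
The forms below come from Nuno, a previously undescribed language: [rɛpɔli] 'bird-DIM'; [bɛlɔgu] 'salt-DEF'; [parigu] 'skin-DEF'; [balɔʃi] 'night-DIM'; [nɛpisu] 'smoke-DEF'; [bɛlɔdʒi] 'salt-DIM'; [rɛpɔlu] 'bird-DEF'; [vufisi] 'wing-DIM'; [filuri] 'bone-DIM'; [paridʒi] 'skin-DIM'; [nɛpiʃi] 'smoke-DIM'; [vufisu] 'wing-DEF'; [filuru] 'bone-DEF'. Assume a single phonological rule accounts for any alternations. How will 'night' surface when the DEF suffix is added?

[balɔsu]

'smoke' shows [ʃ] ~ [s] at the end of the stem ([nɛpiʃi] vs [nɛpisu]).
Compare 'wing', with invariant [s] in [vufisi] and [vufisu]: an analysis with underlying /s/ and a rule producing [ʃ] before the DIM suffix would wrongly predict alternation here too.
Therefore /ʃ/ is basic and [s] is derived by depalatalization (palato-alveolar /dʒ/ and /ʃ/ become [g] and [s] when no front vowel follows).
From [balɔʃi] the stem 'night' is /balɔʃ/; when no front vowel follows this yields [balɔsu].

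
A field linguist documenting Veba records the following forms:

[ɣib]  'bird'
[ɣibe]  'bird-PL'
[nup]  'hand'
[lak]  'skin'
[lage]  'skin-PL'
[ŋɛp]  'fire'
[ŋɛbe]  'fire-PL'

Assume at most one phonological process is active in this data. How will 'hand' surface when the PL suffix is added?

In [ŋɛp] and [ŋɛbe] the final segment of 'fire' alternates: [p] ~ [b].
If /b/ were underlying and a rule turned it into [p] in isolation, 'bird' would also alternate; but it has [b] in both [ɣib] and [ɣibe].
So /p/ is underlying, and a rule of intervocalic voicing — voiceless stops become voiced between vowels — gives [b].
The one attested form of 'hand', [nup], shows underlying /nup/. Applying the same rule between vowels gives [nube].

[nube]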